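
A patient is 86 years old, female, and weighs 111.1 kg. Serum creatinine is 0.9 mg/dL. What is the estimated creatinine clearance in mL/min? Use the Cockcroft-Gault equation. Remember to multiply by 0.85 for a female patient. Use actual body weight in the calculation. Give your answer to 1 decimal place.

CrCl = (140 − 86) × 111.1 / (72 × 0.9) × 0.85 = 5999.4 / 64.80 × 0.85 ≈ 78.7 mL/min

78.7 mL/min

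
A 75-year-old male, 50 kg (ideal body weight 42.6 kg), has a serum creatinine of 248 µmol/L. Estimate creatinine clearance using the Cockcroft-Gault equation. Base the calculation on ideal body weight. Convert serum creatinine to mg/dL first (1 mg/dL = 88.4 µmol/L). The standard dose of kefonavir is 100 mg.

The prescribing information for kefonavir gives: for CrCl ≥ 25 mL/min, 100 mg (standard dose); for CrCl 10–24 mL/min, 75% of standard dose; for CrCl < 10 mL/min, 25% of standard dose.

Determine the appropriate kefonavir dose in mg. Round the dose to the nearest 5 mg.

75 mg

SCr = 248 / 88.4 = 2.805 mg/dL
CrCl = (140 − 75) × 42.6 / (72 × 2.805) = 2769.0 / 201.96 ≈ 13.7 mL/min
CrCl ≈ 14 mL/min → bracket 10–24 mL/min.
75% of 100 mg = 75 mg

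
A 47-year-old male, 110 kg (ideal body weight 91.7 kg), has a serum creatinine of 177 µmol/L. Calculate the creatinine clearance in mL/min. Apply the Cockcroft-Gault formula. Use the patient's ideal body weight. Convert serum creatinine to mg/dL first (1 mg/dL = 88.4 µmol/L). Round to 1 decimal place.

SCr = 177 / 88.4 = 2.002 mg/dL
CrCl = (140 − 47) × 91.7 / (72 × 2.002) = 8528.1 / 144.14 ≈ 59.2 mL/min

59.2 mL/min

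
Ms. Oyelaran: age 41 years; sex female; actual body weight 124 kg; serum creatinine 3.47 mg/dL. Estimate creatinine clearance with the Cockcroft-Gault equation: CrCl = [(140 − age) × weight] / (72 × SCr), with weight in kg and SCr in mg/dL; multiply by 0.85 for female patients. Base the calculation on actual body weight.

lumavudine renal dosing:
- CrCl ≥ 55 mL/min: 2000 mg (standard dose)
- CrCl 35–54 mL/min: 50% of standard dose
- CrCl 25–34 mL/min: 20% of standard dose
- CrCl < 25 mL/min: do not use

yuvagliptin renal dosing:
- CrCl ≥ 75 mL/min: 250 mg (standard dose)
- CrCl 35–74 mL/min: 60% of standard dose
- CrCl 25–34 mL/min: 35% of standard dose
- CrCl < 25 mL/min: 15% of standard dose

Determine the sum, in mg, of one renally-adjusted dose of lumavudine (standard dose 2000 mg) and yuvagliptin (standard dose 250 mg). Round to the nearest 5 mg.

CrCl = (140 − 41) × 124 / (72 × 3.47) × 0.85 = 12276.0 / 249.84 × 0.85 ≈ 41.8 mL/min
CrCl ≈ 42 mL/min.
lumavudine: 35–54 mL/min → 50% of 2000 mg = 1000 mg.
yuvagliptin: 35–74 mL/min → 60% of 250 mg = 150 mg.
Total = 1000 + 150 = 1150 mg.

1150 mg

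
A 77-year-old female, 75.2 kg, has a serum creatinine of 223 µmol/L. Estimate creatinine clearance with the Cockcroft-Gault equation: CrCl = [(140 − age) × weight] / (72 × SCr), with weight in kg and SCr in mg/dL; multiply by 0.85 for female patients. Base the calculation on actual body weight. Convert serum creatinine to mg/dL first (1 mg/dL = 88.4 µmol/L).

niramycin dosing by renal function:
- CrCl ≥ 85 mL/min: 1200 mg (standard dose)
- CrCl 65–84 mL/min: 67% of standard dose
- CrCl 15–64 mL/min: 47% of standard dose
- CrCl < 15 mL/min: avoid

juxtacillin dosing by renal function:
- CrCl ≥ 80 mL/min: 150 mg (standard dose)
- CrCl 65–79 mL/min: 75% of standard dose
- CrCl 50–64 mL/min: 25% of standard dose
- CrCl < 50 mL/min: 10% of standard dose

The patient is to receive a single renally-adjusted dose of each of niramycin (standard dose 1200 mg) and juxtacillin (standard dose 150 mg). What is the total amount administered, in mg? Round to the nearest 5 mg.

SCr = 223 / 88.4 = 2.523 mg/dL
CrCl = (140 − 77) × 75.2 / (72 × 2.523) × 0.85 = 4737.6 / 181.66 × 0.85 ≈ 22.2 mL/min
CrCl ≈ 22 mL/min.
niramycin: 15–64 mL/min → 47% of 1200 mg = 564 mg.
juxtacillin: < 50 mL/min → 10% of 150 mg = 15 mg.
Total = 564 + 15 = 579 mg.

580 mg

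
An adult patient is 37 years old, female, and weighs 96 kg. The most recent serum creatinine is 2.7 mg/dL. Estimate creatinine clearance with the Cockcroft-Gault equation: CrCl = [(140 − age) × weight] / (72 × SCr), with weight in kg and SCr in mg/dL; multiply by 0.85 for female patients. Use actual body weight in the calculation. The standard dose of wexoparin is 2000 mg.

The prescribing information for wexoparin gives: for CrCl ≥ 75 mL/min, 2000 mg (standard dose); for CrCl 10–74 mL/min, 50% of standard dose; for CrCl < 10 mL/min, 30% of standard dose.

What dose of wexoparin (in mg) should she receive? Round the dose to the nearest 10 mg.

1000 mg

CrCl = (140 − 37) × 96 / (72 × 2.7) × 0.85 = 9888.0 / 194.40 × 0.85 ≈ 43.2 mL/min
CrCl ≈ 43 mL/min → bracket 10–74 mL/min.
50% of 2000 mg = 1000 mg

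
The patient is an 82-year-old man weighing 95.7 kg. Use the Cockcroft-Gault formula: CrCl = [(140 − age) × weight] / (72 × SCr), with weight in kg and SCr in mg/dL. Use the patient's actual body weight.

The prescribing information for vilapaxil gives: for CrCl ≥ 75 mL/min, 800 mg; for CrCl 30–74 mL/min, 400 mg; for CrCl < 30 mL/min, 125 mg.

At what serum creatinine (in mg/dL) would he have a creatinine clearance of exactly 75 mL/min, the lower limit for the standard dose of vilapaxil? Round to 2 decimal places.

1.03 mg/dL

Standard dose requires CrCl ≥ 75 mL/min.
Set (140 − 82) × 95.7 / (72 × SCr) = 75
SCr = (140 − 82) × 95.7 / (72 × 75) = 1.028 mg/dL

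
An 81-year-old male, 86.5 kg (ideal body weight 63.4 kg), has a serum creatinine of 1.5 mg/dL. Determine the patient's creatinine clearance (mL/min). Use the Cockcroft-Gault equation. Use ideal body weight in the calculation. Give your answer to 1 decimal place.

34.6 mL/min

CrCl = (140 − 81) × 63.4 / (72 × 1.5) = 3740.6 / 108.00 ≈ 34.6 mL/min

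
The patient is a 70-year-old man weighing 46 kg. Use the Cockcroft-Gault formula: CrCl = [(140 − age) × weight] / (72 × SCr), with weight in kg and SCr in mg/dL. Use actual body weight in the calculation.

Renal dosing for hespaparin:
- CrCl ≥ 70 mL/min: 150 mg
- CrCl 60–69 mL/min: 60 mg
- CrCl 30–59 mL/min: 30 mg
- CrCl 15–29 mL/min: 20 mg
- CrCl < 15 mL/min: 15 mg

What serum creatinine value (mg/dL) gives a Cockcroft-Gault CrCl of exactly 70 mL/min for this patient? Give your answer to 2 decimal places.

Standard dose requires CrCl ≥ 70 mL/min.
Set (140 − 70) × 46 / (72 × SCr) = 70
SCr = (140 − 70) × 46 / (72 × 70) = 0.639 mg/dL

0.64 mg/dL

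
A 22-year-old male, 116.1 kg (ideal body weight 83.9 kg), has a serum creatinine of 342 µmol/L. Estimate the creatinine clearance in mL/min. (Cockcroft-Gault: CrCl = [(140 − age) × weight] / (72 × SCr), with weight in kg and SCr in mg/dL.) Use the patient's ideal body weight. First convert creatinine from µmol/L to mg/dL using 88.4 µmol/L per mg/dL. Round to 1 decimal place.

35.5 mL/min

SCr = 342 / 88.4 = 3.869 mg/dL
CrCl = (140 − 22) × 83.9 / (72 × 3.869) = 9900.2 / 278.57 ≈ 35.5 mL/min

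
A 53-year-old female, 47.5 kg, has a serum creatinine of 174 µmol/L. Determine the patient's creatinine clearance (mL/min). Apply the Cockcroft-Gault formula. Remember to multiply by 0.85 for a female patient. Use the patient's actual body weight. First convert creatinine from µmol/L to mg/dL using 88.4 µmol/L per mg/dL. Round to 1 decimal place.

SCr = 174 / 88.4 = 1.968 mg/dL
CrCl = (140 − 53) × 47.5 / (72 × 1.968) × 0.85 = 4132.5 / 141.70 × 0.85 ≈ 24.8 mL/min

24.8 mL/min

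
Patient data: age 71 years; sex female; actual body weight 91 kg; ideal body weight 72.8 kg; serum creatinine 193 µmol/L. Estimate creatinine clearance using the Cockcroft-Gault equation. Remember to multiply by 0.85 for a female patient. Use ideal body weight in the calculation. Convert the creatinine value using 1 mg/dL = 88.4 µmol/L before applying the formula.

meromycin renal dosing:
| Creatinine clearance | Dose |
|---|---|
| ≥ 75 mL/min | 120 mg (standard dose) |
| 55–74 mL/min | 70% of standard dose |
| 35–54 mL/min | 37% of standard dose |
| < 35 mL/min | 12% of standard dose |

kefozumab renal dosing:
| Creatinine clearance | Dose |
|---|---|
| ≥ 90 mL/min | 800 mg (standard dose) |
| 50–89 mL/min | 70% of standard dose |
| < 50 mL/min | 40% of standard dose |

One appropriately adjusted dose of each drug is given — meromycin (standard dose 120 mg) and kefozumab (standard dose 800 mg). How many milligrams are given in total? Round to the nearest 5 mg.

335 mg

SCr = 193 / 88.4 = 2.183 mg/dL
CrCl = (140 − 71) × 72.8 / (72 × 2.183) × 0.85 = 5023.2 / 157.18 × 0.85 ≈ 27.2 mL/min
CrCl ≈ 27 mL/min.
meromycin: < 35 mL/min → 12% of 120 mg = 14.4 mg.
kefozumab: < 50 mL/min → 40% of 800 mg = 320 mg.
Total = 14.4 + 320 = 334.4 mg.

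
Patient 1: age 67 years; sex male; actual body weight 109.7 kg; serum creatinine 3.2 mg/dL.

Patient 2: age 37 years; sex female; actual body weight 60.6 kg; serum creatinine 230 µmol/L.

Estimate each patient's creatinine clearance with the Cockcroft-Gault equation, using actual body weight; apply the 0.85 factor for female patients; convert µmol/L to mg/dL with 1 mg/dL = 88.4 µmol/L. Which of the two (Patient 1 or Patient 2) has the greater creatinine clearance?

Patient 1

Patient 1: CrCl = (140 − 67) × 109.7 / (72 × 3.2) = 8008.1 / 230.40 ≈ 34.8 mL/min
Patient 2: SCr = 230 / 88.4 = 2.602 mg/dL
Patient 2: CrCl = (140 − 37) × 60.6 / (72 × 2.602) × 0.85 = 6241.8 / 187.34 × 0.85 ≈ 28.3 mL/min
34.8 vs 28.3 mL/min → Patient 1 is higher.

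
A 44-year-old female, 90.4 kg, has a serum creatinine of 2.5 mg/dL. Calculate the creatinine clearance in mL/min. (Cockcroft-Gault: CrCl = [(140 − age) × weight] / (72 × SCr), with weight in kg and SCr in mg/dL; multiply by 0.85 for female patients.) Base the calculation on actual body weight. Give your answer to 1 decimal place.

41.0 mL/min

CrCl = (140 − 44) × 90.4 / (72 × 2.5) × 0.85 = 8678.4 / 180.00 × 0.85 ≈ 41.0 mL/min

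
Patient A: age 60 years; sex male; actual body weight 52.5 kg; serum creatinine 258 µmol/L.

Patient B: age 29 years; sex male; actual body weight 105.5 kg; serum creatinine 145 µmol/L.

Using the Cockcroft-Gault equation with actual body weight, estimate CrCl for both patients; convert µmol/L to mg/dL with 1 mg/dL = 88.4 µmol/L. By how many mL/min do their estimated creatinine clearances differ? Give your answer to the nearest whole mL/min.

Patient A: SCr = 258 / 88.4 = 2.919 mg/dL
Patient A: CrCl = (140 − 60) × 52.5 / (72 × 2.919) = 4200.0 / 210.17 ≈ 20.0 mL/min
Patient B: SCr = 145 / 88.4 = 1.64 mg/dL
Patient B: CrCl = (140 − 29) × 105.5 / (72 × 1.64) = 11710.5 / 118.08 ≈ 99.2 mL/min
|20.0 − 99.2| = 79.2 mL/min

79 mL/min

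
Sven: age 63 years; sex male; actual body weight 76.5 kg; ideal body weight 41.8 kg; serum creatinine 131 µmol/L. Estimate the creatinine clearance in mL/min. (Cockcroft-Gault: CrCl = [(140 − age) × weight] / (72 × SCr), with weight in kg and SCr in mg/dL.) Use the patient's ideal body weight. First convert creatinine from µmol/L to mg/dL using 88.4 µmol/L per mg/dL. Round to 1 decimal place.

30.2 mL/min

SCr = 131 / 88.4 = 1.482 mg/dL
CrCl = (140 − 63) × 41.8 / (72 × 1.482) = 3218.6 / 106.70 ≈ 30.2 mL/min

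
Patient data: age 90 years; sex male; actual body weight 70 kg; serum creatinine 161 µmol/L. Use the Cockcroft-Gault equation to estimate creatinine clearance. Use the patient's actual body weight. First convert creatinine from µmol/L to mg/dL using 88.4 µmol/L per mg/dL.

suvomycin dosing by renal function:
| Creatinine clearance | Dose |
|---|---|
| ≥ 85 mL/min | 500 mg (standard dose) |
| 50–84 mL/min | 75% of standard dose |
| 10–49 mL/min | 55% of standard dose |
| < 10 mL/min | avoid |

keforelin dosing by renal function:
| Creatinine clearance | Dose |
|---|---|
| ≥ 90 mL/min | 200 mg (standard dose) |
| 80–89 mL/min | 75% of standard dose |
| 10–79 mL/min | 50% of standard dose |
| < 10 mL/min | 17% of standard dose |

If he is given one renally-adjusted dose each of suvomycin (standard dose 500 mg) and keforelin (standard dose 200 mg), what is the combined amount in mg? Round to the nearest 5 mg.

SCr = 161 / 88.4 = 1.821 mg/dL
CrCl = (140 − 90) × 70 / (72 × 1.821) = 3500.0 / 131.11 ≈ 26.7 mL/min
CrCl ≈ 27 mL/min.
suvomycin: 10–49 mL/min → 55% of 500 mg = 275 mg.
keforelin: 10–79 mL/min → 50% of 200 mg = 100 mg.
Total = 275 + 100 = 375 mg.

375 mg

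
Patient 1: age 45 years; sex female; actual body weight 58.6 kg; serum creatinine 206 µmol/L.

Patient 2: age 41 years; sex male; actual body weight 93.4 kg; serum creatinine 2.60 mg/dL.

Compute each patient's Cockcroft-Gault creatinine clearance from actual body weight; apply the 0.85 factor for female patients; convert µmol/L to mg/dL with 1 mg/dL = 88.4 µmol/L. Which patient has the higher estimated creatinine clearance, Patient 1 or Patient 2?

Patient 1: SCr = 206 / 88.4 = 2.33 mg/dL
Patient 1: CrCl = (140 − 45) × 58.6 / (72 × 2.33) × 0.85 = 5567.0 / 167.76 × 0.85 ≈ 28.2 mL/min
Patient 2: CrCl = (140 − 41) × 93.4 / (72 × 2.6) = 9246.6 / 187.20 ≈ 49.4 mL/min
28.2 vs 49.4 mL/min → Patient 2 is higher.

Patient 2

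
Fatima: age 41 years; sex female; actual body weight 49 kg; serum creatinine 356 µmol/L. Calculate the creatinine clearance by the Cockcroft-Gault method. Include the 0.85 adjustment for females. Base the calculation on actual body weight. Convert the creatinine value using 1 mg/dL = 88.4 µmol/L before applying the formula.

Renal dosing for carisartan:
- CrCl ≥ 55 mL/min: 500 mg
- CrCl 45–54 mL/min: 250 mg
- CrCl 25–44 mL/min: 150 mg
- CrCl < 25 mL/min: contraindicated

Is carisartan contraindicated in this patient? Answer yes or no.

yes

SCr = 356 / 88.4 = 4.027 mg/dL
CrCl = (140 − 41) × 49 / (72 × 4.027) × 0.85 = 4851.0 / 289.94 × 0.85 ≈ 14.2 mL/min
CrCl ≈ 14 mL/min, which is < 25 mL/min.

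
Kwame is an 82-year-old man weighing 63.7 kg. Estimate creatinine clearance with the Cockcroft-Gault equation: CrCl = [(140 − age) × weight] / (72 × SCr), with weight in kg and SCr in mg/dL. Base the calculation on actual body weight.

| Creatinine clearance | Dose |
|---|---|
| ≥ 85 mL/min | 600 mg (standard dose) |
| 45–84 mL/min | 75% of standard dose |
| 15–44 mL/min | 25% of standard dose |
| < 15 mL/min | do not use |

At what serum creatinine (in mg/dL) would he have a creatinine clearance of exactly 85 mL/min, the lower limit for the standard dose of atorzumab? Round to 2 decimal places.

Standard dose requires CrCl ≥ 85 mL/min.
Set (140 − 82) × 63.7 / (72 × SCr) = 85
SCr = (140 − 82) × 63.7 / (72 × 85) = 0.604 mg/dL

0.60 mg/dL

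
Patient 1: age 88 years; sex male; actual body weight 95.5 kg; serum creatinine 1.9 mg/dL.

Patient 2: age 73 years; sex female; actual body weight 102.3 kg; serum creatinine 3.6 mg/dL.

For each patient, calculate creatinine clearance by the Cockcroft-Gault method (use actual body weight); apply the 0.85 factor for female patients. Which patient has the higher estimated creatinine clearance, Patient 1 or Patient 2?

Patient 1: CrCl = (140 − 88) × 95.5 / (72 × 1.9) = 4966.0 / 136.80 ≈ 36.3 mL/min
Patient 2: CrCl = (140 − 73) × 102.3 / (72 × 3.6) × 0.85 = 6854.1 / 259.20 × 0.85 ≈ 22.5 mL/min
36.3 vs 22.5 mL/min → Patient 1 is higher.

Patient 1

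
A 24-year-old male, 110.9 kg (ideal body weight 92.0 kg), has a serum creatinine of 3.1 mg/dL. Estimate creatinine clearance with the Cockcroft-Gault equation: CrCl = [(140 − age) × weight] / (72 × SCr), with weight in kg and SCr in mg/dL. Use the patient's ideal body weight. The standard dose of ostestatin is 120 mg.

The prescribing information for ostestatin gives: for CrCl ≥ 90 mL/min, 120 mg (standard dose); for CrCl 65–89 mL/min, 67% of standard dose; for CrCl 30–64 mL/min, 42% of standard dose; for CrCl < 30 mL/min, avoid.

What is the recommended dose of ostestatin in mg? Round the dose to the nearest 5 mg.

50 mg

CrCl = (140 − 24) × 92 / (72 × 3.1) = 10672.0 / 223.20 ≈ 47.8 mL/min
CrCl ≈ 48 mL/min → bracket 30–64 mL/min.
42% of 120 mg = 50.4 mg → 50 mg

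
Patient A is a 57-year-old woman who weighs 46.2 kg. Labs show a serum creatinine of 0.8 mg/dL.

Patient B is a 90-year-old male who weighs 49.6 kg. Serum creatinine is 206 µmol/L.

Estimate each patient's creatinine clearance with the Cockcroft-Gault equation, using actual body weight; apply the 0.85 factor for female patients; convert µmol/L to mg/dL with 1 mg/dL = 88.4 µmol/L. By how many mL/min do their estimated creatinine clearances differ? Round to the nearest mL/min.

42 mL/min

Patient A: CrCl = (140 − 57) × 46.2 / (72 × 0.8) × 0.85 = 3834.6 / 57.60 × 0.85 ≈ 56.6 mL/min
Patient B: SCr = 206 / 88.4 = 2.33 mg/dL
Patient B: CrCl = (140 − 90) × 49.6 / (72 × 2.33) = 2480.0 / 167.76 ≈ 14.8 mL/min
|56.6 − 14.8| = 41.8 mL/min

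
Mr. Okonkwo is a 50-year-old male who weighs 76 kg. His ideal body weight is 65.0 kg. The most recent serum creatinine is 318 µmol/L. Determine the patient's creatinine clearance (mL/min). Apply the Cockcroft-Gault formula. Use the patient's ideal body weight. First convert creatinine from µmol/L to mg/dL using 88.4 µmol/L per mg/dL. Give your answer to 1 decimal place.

22.6 mL/min

SCr = 318 / 88.4 = 3.597 mg/dL
CrCl = (140 − 50) × 65 / (72 × 3.597) = 5850.0 / 258.98 ≈ 22.6 mL/min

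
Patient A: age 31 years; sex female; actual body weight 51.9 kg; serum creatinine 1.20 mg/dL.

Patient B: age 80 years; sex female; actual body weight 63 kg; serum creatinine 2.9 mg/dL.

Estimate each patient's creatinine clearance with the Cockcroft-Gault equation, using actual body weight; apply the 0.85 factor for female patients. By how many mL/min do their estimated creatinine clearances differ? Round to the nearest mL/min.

40 mL/min

Patient A: CrCl = (140 − 31) × 51.9 / (72 × 1.2) × 0.85 = 5657.1 / 86.40 × 0.85 ≈ 55.7 mL/min
Patient B: CrCl = (140 − 80) × 63 / (72 × 2.9) × 0.85 = 3780.0 / 208.80 × 0.85 ≈ 15.4 mL/min
|55.7 − 15.4| = 40.3 mL/min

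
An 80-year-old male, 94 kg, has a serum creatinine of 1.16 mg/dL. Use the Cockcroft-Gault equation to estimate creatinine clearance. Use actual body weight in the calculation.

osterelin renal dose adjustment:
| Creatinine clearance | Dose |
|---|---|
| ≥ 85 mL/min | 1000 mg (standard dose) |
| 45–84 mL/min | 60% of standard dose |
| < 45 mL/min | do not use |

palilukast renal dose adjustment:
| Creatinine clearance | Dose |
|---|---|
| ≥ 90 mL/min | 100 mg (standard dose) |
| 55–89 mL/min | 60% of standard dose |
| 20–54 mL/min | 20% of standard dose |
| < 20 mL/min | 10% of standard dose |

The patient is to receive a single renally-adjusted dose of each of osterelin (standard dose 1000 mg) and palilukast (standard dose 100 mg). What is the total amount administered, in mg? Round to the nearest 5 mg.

CrCl = (140 − 80) × 94 / (72 × 1.16) = 5640.0 / 83.52 ≈ 67.5 mL/min
CrCl ≈ 68 mL/min.
osterelin: 45–84 mL/min → 60% of 1000 mg = 600 mg.
palilukast: 55–89 mL/min → 60% of 100 mg = 60 mg.
Total = 600 + 60 = 660 mg.

660 mg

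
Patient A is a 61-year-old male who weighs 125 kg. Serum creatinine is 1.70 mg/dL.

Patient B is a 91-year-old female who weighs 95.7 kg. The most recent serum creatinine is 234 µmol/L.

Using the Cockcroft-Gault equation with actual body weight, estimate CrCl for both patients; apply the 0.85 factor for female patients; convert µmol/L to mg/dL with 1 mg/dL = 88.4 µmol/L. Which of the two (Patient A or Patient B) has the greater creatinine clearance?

Patient A: CrCl = (140 − 61) × 125 / (72 × 1.7) = 9875.0 / 122.40 ≈ 80.7 mL/min
Patient B: SCr = 234 / 88.4 = 2.647 mg/dL
Patient B: CrCl = (140 − 91) × 95.7 / (72 × 2.647) × 0.85 = 4689.3 / 190.58 × 0.85 ≈ 20.9 mL/min
80.7 vs 20.9 mL/min → Patient A is higher.

Patient A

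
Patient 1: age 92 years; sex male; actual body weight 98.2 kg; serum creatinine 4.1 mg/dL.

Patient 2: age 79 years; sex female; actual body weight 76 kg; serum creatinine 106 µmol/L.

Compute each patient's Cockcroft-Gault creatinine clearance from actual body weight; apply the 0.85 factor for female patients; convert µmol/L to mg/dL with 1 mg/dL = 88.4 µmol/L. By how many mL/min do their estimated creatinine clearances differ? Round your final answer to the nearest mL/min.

30 mL/min

Patient 1: CrCl = (140 − 92) × 98.2 / (72 × 4.1) = 4713.6 / 295.20 ≈ 16.0 mL/min
Patient 2: SCr = 106 / 88.4 = 1.199 mg/dL
Patient 2: CrCl = (140 − 79) × 76 / (72 × 1.199) × 0.85 = 4636.0 / 86.33 × 0.85 ≈ 45.6 mL/min
|16.0 − 45.6| = 29.6 mL/min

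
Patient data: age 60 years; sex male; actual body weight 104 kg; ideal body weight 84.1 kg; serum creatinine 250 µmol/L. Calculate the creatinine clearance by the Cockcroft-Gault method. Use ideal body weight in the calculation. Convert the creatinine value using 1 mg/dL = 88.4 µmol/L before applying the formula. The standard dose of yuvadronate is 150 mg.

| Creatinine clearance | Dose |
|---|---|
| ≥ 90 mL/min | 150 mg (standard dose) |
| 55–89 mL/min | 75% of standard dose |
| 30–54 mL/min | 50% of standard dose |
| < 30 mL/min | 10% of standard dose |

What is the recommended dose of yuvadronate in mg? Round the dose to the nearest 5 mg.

75 mg

SCr = 250 / 88.4 = 2.828 mg/dL
CrCl = (140 − 60) × 84.1 / (72 × 2.828) = 6728.0 / 203.62 ≈ 33.0 mL/min
CrCl ≈ 33 mL/min → bracket 30–54 mL/min.
50% of 150 mg = 75 mg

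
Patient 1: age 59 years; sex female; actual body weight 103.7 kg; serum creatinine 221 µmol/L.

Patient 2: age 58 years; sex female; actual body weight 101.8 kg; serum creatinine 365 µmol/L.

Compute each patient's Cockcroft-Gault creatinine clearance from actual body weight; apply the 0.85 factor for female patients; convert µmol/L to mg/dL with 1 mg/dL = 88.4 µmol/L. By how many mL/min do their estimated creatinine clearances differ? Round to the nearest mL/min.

Patient 1: SCr = 221 / 88.4 = 2.5 mg/dL
Patient 1: CrCl = (140 − 59) × 103.7 / (72 × 2.5) × 0.85 = 8399.7 / 180.00 × 0.85 ≈ 39.7 mL/min
Patient 2: SCr = 365 / 88.4 = 4.129 mg/dL
Patient 2: CrCl = (140 − 58) × 101.8 / (72 × 4.129) × 0.85 = 8347.6 / 297.29 × 0.85 ≈ 23.9 mL/min
|39.7 − 23.9| = 15.8 mL/min

16 mL/min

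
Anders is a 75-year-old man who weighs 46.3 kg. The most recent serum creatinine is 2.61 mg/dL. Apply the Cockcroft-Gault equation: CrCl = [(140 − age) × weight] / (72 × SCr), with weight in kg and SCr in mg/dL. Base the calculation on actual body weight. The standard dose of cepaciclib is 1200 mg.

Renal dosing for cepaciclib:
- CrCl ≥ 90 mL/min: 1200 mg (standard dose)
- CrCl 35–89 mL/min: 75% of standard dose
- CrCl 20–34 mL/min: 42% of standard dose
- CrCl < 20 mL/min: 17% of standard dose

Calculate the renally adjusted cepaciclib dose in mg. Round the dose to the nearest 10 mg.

CrCl = (140 − 75) × 46.3 / (72 × 2.61) = 3009.5 / 187.92 ≈ 16.0 mL/min
CrCl ≈ 16 mL/min → bracket < 20 mL/min.
17% of 1200 mg = 204 mg → 200 mg

200 mg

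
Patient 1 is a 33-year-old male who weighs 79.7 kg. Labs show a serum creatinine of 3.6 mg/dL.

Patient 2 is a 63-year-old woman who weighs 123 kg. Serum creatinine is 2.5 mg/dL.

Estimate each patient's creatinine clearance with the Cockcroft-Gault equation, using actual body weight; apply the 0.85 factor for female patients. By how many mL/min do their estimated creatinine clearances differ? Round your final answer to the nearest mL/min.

12 mL/min

Patient 1: CrCl = (140 − 33) × 79.7 / (72 × 3.6) = 8527.9 / 259.20 ≈ 32.9 mL/min
Patient 2: CrCl = (140 − 63) × 123 / (72 × 2.5) × 0.85 = 9471.0 / 180.00 × 0.85 ≈ 44.7 mL/min
|32.9 − 44.7| = 11.8 mL/min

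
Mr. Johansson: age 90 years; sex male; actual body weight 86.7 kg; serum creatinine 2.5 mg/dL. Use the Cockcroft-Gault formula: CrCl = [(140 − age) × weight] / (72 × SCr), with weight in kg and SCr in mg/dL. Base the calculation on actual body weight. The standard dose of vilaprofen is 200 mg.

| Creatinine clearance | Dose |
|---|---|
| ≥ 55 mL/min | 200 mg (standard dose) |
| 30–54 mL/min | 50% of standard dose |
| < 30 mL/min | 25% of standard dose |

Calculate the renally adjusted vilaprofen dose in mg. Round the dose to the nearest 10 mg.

50 mg

CrCl = (140 − 90) × 86.7 / (72 × 2.5) = 4335.0 / 180.00 ≈ 24.1 mL/min
CrCl ≈ 24 mL/min → bracket < 30 mL/min.
25% of 200 mg = 50 mg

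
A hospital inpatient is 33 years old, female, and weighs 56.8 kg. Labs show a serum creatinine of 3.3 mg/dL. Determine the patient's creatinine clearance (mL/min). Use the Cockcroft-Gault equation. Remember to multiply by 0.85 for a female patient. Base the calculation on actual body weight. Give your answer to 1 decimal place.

CrCl = (140 − 33) × 56.8 / (72 × 3.3) × 0.85 = 6077.6 / 237.60 × 0.85 ≈ 21.7 mL/min

21.7 mL/min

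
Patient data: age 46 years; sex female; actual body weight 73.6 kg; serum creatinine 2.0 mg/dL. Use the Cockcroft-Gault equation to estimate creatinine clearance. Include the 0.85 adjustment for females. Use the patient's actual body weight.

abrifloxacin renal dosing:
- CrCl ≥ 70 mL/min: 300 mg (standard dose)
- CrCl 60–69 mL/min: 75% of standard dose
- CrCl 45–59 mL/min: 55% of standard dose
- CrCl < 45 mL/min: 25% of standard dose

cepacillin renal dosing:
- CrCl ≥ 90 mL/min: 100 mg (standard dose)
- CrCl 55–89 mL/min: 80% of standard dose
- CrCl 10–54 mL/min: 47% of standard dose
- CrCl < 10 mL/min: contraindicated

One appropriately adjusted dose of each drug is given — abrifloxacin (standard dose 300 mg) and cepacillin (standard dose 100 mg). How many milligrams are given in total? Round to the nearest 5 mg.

CrCl = (140 − 46) × 73.6 / (72 × 2) × 0.85 = 6918.4 / 144.00 × 0.85 ≈ 40.8 mL/min
CrCl ≈ 41 mL/min.
abrifloxacin: < 45 mL/min → 25% of 300 mg = 75 mg.
cepacillin: 10–54 mL/min → 47% of 100 mg = 47 mg.
Total = 75 + 47 = 122 mg.

120 mg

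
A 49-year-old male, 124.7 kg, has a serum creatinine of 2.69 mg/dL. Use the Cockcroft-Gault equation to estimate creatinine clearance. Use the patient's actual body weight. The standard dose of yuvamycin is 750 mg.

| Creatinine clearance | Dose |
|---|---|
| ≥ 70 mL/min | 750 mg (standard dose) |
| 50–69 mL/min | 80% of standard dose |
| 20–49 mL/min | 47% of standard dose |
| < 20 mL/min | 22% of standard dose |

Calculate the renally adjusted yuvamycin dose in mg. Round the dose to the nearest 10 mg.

CrCl = (140 − 49) × 124.7 / (72 × 2.69) = 11347.7 / 193.68 ≈ 58.6 mL/min
CrCl ≈ 59 mL/min → bracket 50–69 mL/min.
80% of 750 mg = 600 mg

600 mg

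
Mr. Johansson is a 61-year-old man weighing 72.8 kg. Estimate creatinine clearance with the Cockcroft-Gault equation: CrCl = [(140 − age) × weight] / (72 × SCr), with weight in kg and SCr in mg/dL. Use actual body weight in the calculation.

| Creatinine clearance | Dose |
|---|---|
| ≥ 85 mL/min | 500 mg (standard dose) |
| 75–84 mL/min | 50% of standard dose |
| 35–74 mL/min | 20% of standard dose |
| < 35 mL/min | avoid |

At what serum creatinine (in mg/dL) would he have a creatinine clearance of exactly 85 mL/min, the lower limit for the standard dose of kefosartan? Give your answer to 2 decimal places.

0.94 mg/dL

Standard dose requires CrCl ≥ 85 mL/min.
Set (140 − 61) × 72.8 / (72 × SCr) = 85
SCr = (140 − 61) × 72.8 / (72 × 85) = 0.940 mg/dL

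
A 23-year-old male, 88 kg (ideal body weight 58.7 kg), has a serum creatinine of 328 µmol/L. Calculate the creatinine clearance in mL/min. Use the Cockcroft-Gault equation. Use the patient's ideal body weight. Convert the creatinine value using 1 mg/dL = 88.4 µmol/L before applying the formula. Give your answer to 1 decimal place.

SCr = 328 / 88.4 = 3.71 mg/dL
CrCl = (140 − 23) × 58.7 / (72 × 3.71) = 6867.9 / 267.12 ≈ 25.7 mL/min

25.7 mL/min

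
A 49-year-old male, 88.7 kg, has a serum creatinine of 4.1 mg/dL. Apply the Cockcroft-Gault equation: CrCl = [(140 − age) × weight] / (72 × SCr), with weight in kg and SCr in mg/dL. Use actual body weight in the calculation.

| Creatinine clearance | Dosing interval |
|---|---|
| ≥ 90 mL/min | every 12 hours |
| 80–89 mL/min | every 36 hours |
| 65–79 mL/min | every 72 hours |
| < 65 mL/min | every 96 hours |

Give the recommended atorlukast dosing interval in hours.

CrCl = (140 − 49) × 88.7 / (72 × 4.1) = 8071.7 / 295.20 ≈ 27.3 mL/min
CrCl ≈ 27 mL/min → bracket < 65 mL/min → every 96 hours.

every 96 hours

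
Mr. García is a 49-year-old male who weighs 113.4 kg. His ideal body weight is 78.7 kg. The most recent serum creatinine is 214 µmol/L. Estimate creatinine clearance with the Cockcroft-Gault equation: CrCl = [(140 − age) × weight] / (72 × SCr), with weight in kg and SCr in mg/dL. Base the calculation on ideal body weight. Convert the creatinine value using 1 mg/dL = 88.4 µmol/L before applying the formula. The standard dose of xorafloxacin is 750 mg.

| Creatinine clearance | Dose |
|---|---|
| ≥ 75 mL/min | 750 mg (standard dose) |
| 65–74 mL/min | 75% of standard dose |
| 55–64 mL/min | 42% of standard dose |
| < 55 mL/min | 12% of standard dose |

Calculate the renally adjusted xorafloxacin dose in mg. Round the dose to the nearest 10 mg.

90 mg

SCr = 214 / 88.4 = 2.421 mg/dL
CrCl = (140 − 49) × 78.7 / (72 × 2.421) = 7161.7 / 174.31 ≈ 41.1 mL/min
CrCl ≈ 41 mL/min → bracket < 55 mL/min.
12% of 750 mg = 90 mg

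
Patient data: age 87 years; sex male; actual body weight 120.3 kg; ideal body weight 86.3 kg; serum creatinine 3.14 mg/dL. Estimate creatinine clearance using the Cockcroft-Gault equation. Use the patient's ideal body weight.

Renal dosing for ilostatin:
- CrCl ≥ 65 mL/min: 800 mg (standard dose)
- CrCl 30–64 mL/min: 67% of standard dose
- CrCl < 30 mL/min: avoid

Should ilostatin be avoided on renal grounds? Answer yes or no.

CrCl = (140 − 87) × 86.3 / (72 × 3.14) = 4573.9 / 226.08 ≈ 20.2 mL/min
CrCl ≈ 20 mL/min, which is < 30 mL/min.

yes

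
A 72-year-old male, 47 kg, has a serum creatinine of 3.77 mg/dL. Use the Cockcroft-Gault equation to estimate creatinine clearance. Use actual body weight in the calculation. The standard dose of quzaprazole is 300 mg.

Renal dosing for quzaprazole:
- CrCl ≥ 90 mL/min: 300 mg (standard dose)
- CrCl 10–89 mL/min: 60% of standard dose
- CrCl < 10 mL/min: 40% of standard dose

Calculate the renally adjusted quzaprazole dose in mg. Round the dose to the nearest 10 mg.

180 mg

CrCl = (140 − 72) × 47 / (72 × 3.77) = 3196.0 / 271.44 ≈ 11.8 mL/min
CrCl ≈ 12 mL/min → bracket 10–89 mL/min.
60% of 300 mg = 180 mg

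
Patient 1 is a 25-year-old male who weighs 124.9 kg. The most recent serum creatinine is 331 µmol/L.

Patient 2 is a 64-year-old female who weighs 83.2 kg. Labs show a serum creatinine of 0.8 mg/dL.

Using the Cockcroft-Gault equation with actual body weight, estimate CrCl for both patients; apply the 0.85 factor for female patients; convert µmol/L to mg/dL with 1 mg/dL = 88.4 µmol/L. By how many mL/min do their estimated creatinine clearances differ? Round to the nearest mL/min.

40 mL/min

Patient 1: SCr = 331 / 88.4 = 3.744 mg/dL
Patient 1: CrCl = (140 − 25) × 124.9 / (72 × 3.744) = 14363.5 / 269.57 ≈ 53.3 mL/min
Patient 2: CrCl = (140 − 64) × 83.2 / (72 × 0.8) × 0.85 = 6323.2 / 57.60 × 0.85 ≈ 93.3 mL/min
|53.3 − 93.3| = 40.0 mL/min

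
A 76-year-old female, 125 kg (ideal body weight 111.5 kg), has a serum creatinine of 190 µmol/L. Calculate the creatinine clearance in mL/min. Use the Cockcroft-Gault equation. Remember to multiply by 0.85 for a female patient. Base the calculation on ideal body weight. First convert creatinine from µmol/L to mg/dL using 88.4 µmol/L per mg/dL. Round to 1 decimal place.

SCr = 190 / 88.4 = 2.149 mg/dL
CrCl = (140 − 76) × 111.5 / (72 × 2.149) × 0.85 = 7136.0 / 154.73 × 0.85 ≈ 39.2 mL/min

39.2 mL/min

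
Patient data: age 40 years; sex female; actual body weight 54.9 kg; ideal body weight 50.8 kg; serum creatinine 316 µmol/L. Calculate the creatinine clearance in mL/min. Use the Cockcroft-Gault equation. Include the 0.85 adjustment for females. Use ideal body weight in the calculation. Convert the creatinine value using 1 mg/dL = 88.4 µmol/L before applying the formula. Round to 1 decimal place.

SCr = 316 / 88.4 = 3.575 mg/dL
CrCl = (140 − 40) × 50.8 / (72 × 3.575) × 0.85 = 5080.0 / 257.40 × 0.85 ≈ 16.8 mL/min

16.8 mL/min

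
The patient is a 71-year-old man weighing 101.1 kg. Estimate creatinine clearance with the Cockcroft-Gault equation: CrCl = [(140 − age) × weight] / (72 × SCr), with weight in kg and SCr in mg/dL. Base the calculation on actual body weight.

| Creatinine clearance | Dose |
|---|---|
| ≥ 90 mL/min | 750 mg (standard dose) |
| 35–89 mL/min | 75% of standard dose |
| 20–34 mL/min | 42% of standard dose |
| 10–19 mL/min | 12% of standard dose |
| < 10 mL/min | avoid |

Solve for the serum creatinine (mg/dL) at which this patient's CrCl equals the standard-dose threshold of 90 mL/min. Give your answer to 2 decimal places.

Standard dose requires CrCl ≥ 90 mL/min.
Set (140 − 71) × 101.1 / (72 × SCr) = 90
SCr = (140 − 71) × 101.1 / (72 × 90) = 1.077 mg/dL

1.08 mg/dL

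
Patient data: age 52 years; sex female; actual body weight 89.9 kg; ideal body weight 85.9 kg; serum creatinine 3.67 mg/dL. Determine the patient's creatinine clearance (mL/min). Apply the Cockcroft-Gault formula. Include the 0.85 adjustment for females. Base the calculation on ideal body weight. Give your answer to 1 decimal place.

CrCl = (140 − 52) × 85.9 / (72 × 3.67) × 0.85 = 7559.2 / 264.24 × 0.85 ≈ 24.3 mL/min

24.3 mL/min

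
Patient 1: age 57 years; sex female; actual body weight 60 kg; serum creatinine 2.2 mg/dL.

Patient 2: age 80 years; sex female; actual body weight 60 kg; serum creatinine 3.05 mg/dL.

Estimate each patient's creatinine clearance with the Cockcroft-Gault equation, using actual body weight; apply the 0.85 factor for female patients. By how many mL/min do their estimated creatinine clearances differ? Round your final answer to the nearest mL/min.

Patient 1: CrCl = (140 − 57) × 60 / (72 × 2.2) × 0.85 = 4980.0 / 158.40 × 0.85 ≈ 26.7 mL/min
Patient 2: CrCl = (140 − 80) × 60 / (72 × 3.05) × 0.85 = 3600.0 / 219.60 × 0.85 ≈ 13.9 mL/min
|26.7 − 13.9| = 12.8 mL/min

13 mL/min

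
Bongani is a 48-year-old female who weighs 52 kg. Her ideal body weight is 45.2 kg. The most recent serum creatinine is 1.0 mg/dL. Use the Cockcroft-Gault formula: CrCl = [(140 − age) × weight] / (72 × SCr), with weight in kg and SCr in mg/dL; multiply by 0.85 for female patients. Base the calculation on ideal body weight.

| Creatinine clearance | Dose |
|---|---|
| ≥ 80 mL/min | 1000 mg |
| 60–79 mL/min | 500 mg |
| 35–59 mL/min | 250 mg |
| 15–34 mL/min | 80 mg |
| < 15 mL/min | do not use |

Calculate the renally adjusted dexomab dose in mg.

250 mg

CrCl = (140 − 48) × 45.2 / (72 × 1) × 0.85 = 4158.4 / 72.00 × 0.85 ≈ 49.1 mL/min
CrCl ≈ 49 mL/min → bracket 35–59 mL/min.
Dose for this bracket: 250 mg.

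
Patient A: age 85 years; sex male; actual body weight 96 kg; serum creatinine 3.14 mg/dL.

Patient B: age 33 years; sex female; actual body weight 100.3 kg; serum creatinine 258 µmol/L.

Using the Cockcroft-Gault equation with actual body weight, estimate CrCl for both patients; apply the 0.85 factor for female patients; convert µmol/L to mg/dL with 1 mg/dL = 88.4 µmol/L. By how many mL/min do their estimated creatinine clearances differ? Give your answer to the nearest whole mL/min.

Patient A: CrCl = (140 − 85) × 96 / (72 × 3.14) = 5280.0 / 226.08 ≈ 23.4 mL/min
Patient B: SCr = 258 / 88.4 = 2.919 mg/dL
Patient B: CrCl = (140 − 33) × 100.3 / (72 × 2.919) × 0.85 = 10732.1 / 210.17 × 0.85 ≈ 43.4 mL/min
|23.4 − 43.4| = 20.0 mL/min

20 mL/min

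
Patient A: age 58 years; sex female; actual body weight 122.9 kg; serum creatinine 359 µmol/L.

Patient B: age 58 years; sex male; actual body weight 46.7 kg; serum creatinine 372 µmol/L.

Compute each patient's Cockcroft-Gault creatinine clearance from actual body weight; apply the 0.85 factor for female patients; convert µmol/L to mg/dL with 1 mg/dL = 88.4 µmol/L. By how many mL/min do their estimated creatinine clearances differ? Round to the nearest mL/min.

17 mL/min

Patient A: SCr = 359 / 88.4 = 4.061 mg/dL
Patient A: CrCl = (140 − 58) × 122.9 / (72 × 4.061) × 0.85 = 10077.8 / 292.39 × 0.85 ≈ 29.3 mL/min
Patient B: SCr = 372 / 88.4 = 4.208 mg/dL
Patient B: CrCl = (140 − 58) × 46.7 / (72 × 4.208) = 3829.4 / 302.98 ≈ 12.6 mL/min
|29.3 − 12.6| = 16.7 mL/min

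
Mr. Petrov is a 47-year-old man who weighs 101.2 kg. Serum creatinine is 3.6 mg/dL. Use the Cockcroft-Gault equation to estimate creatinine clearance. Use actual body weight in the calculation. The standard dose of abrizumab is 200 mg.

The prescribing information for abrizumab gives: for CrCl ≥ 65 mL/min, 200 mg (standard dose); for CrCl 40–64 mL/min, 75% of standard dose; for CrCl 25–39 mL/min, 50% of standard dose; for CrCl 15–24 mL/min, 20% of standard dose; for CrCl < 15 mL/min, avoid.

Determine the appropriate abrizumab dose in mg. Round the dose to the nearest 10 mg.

100 mg

CrCl = (140 − 47) × 101.2 / (72 × 3.6) = 9411.6 / 259.20 ≈ 36.3 mL/min
CrCl ≈ 36 mL/min → bracket 25–39 mL/min.
50% of 200 mg = 100 mg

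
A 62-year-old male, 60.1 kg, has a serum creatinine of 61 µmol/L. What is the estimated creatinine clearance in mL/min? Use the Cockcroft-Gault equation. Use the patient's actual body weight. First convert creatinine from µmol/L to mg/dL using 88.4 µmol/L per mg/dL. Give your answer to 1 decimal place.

94.4 mL/min

SCr = 61 / 88.4 = 0.69 mg/dL
CrCl = (140 − 62) × 60.1 / (72 × 0.69) = 4687.8 / 49.68 ≈ 94.4 mL/min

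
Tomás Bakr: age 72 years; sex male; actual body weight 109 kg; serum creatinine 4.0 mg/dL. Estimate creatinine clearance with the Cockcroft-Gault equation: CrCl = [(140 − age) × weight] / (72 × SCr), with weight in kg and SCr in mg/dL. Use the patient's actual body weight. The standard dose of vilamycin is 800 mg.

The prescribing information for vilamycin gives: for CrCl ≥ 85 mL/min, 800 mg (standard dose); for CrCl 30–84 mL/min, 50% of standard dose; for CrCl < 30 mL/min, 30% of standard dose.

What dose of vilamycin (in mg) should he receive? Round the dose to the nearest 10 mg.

CrCl = (140 − 72) × 109 / (72 × 4) = 7412.0 / 288.00 ≈ 25.7 mL/min
CrCl ≈ 26 mL/min → bracket < 30 mL/min.
30% of 800 mg = 240 mg

240 mg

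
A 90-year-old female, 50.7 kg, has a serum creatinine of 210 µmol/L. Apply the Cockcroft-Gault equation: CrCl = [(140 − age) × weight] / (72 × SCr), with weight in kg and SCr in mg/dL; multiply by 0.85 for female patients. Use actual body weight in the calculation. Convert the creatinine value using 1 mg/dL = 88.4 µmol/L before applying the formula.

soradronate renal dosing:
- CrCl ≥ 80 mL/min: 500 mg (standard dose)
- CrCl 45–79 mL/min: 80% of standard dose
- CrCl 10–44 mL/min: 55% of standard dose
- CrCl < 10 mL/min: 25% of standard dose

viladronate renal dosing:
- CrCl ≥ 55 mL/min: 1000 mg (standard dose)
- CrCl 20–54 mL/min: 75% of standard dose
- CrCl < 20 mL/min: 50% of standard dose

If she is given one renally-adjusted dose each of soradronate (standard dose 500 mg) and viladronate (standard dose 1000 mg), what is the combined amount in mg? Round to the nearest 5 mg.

SCr = 210 / 88.4 = 2.376 mg/dL
CrCl = (140 − 90) × 50.7 / (72 × 2.376) × 0.85 = 2535.0 / 171.07 × 0.85 ≈ 12.6 mL/min
CrCl ≈ 13 mL/min.
soradronate: 10–44 mL/min → 55% of 500 mg = 275 mg.
viladronate: < 20 mL/min → 50% of 1000 mg = 500 mg.
Total = 275 + 500 = 775 mg.

775 mg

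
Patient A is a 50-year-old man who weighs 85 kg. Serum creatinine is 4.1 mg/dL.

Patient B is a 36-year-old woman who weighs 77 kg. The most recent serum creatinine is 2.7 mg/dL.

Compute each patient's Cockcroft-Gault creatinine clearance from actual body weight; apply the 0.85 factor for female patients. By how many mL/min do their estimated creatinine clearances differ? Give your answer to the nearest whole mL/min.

Patient A: CrCl = (140 − 50) × 85 / (72 × 4.1) = 7650.0 / 295.20 ≈ 25.9 mL/min
Patient B: CrCl = (140 − 36) × 77 / (72 × 2.7) × 0.85 = 8008.0 / 194.40 × 0.85 ≈ 35.0 mL/min
|25.9 − 35.0| = 9.1 mL/min

9 mL/min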